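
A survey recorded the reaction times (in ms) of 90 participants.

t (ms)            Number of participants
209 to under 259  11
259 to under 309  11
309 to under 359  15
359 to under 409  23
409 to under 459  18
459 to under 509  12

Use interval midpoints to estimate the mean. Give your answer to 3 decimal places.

Midpoints: 234, 284, 334, 384, 434, 484
Σfm = 11×234 + 11×284 + 15×334 + 23×384 + 18×434 + 12×484 = 33160
n = Σf = 90
Mean = 33160 / 90 = 368.4444

368.444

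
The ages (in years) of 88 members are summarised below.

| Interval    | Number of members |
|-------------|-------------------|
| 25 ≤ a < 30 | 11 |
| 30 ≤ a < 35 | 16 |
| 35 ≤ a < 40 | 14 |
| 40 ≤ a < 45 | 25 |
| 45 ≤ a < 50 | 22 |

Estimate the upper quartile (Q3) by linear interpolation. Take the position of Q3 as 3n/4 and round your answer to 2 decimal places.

Cumulative frequencies: 11, 27, 41, 66, 88
n = 88; position = 3n/4 = 66.
This falls in the class 40 ≤ a < 45: L = 40, F = 41, f = 25, h = 5.
Upper quartile ≈ 40 + ((66 − 41) / 25) × 5 = 45.0000

45.00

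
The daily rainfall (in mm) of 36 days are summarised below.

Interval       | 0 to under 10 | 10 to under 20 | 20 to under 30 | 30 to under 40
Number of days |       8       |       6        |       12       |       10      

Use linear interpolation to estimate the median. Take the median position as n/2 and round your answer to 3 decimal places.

23.333

Cumulative frequencies: 8, 14, 26, 36
n = 36; position = n/2 = 18.
This falls in the class 20 to under 30: L = 20, F = 14, f = 12, h = 10.
Median ≈ 20 + ((18 − 14) / 12) × 10 = 23.3333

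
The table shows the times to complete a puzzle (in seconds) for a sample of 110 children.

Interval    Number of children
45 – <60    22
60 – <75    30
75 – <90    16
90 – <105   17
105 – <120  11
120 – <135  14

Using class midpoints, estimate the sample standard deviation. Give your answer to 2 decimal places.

Midpoints: 52.5, 67.5, 82.5, 97.5, 112.5, 127.5
n = 110, Σfm = 9180, mean = 83.4545
Σfm² = 834637.5
Σf(m − x̄)² = Σfm² − (Σfm)²/n = 834637.5 − 9180²/110 = 68524.7727
Sample variance = 68524.7727 / 109 = 628.6676
Standard deviation = √628.6676 = 25.0732

25.07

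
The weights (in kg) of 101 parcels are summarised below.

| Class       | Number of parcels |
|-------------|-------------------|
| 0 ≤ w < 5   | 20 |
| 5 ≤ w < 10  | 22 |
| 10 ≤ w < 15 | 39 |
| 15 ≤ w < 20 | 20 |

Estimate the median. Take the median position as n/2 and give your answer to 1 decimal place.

11.1

Cumulative frequencies: 20, 42, 81, 101
n = 101; position = n/2 = 50.5.
This falls in the class 10 ≤ w < 15: L = 10, F = 42, f = 39, h = 5.
Median ≈ 10 + ((50.5 − 42) / 39) × 5 = 11.0897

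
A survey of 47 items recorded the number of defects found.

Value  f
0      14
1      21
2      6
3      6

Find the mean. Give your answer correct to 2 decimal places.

1.09

Values: 0, 1, 2, 3
Σfx = 14×0 + 21×1 + 6×2 + 6×3 = 51
n = Σf = 47
Mean = 51 / 47 = 1.0851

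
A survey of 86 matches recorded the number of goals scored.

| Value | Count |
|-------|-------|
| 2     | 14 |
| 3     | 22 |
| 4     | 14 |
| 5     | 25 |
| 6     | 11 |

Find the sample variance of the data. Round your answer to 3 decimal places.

Values: 2, 3, 4, 5, 6
n = 86, Σfx = 341, mean = 3.9651
Σfx² = 1499
Σf(x − x̄)² = Σfx² − (Σfx)²/n = 1499 − 341²/86 = 146.8953
Sample variance = 146.8953 / 85 = 1.7282

1.728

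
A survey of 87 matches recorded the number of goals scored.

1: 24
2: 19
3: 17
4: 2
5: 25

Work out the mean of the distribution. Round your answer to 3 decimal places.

Values: 1, 2, 3, 4, 5
Σfx = 24×1 + 19×2 + 17×3 + 2×4 + 25×5 = 246
n = Σf = 87
Mean = 246 / 87 = 2.8276

2.828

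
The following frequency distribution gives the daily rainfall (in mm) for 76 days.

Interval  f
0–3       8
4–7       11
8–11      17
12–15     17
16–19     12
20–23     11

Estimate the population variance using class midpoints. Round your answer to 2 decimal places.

Midpoints: 1.5, 5.5, 9.5, 13.5, 17.5, 21.5
n = 76, Σfm = 910, mean = 11.9737
Σfm² = 13743
Σf(m − x̄)² = Σfm² − (Σfm)²/n = 13743 − 910²/76 = 2846.9474
Population variance = 2846.9474 / 76 = 37.4598

37.46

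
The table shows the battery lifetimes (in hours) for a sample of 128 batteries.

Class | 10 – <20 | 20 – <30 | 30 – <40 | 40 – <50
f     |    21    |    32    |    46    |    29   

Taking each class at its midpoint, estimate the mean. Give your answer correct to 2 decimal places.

31.48

Midpoints: 15, 25, 35, 45
Σfm = 21×15 + 32×25 + 46×35 + 29×45 = 4030
n = Σf = 128
Mean = 4030 / 128 = 31.4844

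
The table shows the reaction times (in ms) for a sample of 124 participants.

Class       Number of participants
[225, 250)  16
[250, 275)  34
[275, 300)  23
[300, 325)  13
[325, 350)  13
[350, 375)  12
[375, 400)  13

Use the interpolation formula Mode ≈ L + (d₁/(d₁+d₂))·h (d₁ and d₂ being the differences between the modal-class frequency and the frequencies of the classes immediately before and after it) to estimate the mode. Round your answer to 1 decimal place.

265.5

Modal class: [250, 275) (highest frequency 34).
d₁ = 34 − 16 = 18, d₂ = 34 − 23 = 11
Mode ≈ 250 + (18/(18+11)) × 25 = 250 + 15.5172 = 265.5172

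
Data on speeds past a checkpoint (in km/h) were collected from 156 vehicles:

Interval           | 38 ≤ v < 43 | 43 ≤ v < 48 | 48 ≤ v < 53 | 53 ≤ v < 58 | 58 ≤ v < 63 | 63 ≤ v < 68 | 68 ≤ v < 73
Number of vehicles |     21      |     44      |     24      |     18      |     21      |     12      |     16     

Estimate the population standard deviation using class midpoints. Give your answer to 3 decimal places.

9.464

Midpoints: 40.5, 45.5, 50.5, 55.5, 60.5, 65.5, 70.5
n = 156, Σfm = 8248, mean = 52.8718
Σfm² = 450059
Σf(m − x̄)² = Σfm² − (Σfm)²/n = 450059 − 8248²/156 = 13972.4359
Population variance = 13972.4359 / 156 = 89.5669
Standard deviation = √89.5669 = 9.4640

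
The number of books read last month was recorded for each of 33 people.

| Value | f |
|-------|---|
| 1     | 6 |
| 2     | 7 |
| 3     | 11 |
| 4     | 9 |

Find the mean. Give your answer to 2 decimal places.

2.70

Values: 1, 2, 3, 4
Σfx = 6×1 + 7×2 + 11×3 + 9×4 = 89
n = Σf = 33
Mean = 89 / 33 = 2.6970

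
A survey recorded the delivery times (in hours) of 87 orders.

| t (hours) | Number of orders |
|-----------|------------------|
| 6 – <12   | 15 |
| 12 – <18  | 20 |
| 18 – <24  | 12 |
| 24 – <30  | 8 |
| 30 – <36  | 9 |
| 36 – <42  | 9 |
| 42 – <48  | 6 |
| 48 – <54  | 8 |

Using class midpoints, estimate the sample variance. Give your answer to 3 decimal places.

Midpoints: 9, 15, 21, 27, 33, 39, 45, 51
n = 87, Σfm = 2229, mean = 25.6207
Σfm² = 73287
Σf(m − x̄)² = Σfm² − (Σfm)²/n = 73287 − 2229²/87 = 16178.4828
Sample variance = 16178.4828 / 86 = 188.1219

188.122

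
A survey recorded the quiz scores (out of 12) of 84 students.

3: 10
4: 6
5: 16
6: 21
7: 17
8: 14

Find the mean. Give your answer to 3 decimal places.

5.845

Values: 3, 4, 5, 6, 7, 8
Σfx = 10×3 + 6×4 + 16×5 + 21×6 + 17×7 + 14×8 = 491
n = Σf = 84
Mean = 491 / 84 = 5.8452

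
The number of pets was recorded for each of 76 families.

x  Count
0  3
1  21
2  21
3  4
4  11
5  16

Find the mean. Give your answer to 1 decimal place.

Values: 0, 1, 2, 3, 4, 5
Σfx = 3×0 + 21×1 + 21×2 + 4×3 + 11×4 + 16×5 = 199
n = Σf = 76
Mean = 199 / 76 = 2.6184

2.6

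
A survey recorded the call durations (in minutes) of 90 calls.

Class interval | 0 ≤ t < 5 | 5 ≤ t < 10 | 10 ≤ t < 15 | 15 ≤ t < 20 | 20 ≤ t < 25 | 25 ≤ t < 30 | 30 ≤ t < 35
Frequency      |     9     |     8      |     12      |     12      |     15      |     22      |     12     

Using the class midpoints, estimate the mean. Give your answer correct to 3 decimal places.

19.722

Midpoints: 2.5, 7.5, 12.5, 17.5, 22.5, 27.5, 32.5
Σfm = 9×2.5 + 8×7.5 + 12×12.5 + 12×17.5 + 15×22.5 + 22×27.5 + 12×32.5 = 1775
n = Σf = 90
Mean = 1775 / 90 = 19.7222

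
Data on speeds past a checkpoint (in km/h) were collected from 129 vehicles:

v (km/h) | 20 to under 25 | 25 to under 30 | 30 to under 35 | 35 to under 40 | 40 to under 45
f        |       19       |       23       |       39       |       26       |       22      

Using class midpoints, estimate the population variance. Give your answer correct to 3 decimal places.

41.157

Midpoints: 22.5, 27.5, 32.5, 37.5, 42.5
n = 129, Σfm = 4237.5, mean = 32.8488
Σfm² = 144506.25
Σf(m − x̄)² = Σfm² − (Σfm)²/n = 144506.25 − 4237.5²/129 = 5309.3023
Population variance = 5309.3023 / 129 = 41.1574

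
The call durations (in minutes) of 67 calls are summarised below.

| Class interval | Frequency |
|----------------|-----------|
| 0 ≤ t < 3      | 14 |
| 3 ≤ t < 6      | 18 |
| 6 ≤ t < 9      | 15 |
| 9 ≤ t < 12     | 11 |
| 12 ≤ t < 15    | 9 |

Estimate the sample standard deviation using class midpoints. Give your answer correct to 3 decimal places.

Midpoints: 1.5, 4.5, 7.5, 10.5, 13.5
n = 67, Σfm = 451.5, mean = 6.7388
Σfm² = 4092.75
Σf(m − x̄)² = Σfm² − (Σfm)²/n = 4092.75 − 451.5²/67 = 1050.1791
Sample variance = 1050.1791 / 66 = 15.9118
Standard deviation = √15.9118 = 3.9890

3.989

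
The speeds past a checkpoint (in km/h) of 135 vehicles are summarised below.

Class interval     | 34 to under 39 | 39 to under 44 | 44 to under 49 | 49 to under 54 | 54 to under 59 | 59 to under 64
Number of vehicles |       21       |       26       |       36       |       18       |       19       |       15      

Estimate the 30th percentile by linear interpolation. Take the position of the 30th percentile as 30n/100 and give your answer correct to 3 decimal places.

42.750

Cumulative frequencies: 21, 47, 83, 101, 120, 135
n = 135; position = 30n/100 = 40.5.
This falls in the class 39 to under 44: L = 39, F = 21, f = 26, h = 5.
30th percentile ≈ 39 + ((40.5 − 21) / 26) × 5 = 42.7500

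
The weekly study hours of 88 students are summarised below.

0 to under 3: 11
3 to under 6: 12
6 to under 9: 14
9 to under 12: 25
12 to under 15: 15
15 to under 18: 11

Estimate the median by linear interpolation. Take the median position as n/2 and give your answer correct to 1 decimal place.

9.8

Cumulative frequencies: 11, 23, 37, 62, 77, 88
n = 88; position = n/2 = 44.
This falls in the class 9 to under 12: L = 9, F = 37, f = 25, h = 3.
Median ≈ 9 + ((44 − 37) / 25) × 3 = 9.8400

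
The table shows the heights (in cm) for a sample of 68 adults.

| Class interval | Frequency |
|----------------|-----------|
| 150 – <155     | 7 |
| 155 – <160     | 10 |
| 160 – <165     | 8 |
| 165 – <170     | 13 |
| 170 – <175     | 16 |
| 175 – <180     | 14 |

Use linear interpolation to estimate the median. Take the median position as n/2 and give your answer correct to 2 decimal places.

Cumulative frequencies: 7, 17, 25, 38, 54, 68
n = 68; position = n/2 = 34.
This falls in the class 165 – <170: L = 165, F = 25, f = 13, h = 5.
Median ≈ 165 + ((34 − 25) / 13) × 5 = 168.4615

168.46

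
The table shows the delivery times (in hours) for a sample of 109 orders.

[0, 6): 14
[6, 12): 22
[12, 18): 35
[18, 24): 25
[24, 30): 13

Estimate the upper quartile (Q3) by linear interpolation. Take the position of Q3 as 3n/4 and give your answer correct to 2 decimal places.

20.58

Cumulative frequencies: 14, 36, 71, 96, 109
n = 109; position = 3n/4 = 81.75.
This falls in the class [18, 24): L = 18, F = 71, f = 25, h = 6.
Upper quartile ≈ 18 + ((81.75 − 71) / 25) × 6 = 20.5800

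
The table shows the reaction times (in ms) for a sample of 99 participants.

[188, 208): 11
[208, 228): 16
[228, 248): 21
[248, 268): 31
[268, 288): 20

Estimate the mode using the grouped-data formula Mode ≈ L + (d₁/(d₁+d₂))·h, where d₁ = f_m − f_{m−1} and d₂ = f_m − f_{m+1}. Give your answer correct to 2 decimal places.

257.52

Modal class: [248, 268) (highest frequency 31).
d₁ = 31 − 21 = 10, d₂ = 31 − 20 = 11
Mode ≈ 248 + (10/(10+11)) × 20 = 248 + 9.5238 = 257.5238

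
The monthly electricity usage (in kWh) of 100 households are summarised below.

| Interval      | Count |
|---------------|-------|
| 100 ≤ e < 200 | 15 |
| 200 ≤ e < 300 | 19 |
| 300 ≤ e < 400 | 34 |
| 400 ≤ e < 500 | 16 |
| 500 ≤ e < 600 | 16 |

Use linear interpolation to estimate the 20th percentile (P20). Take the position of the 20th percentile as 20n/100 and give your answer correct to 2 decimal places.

226.32

Cumulative frequencies: 15, 34, 68, 84, 100
n = 100; position = 20n/100 = 20.
This falls in the class 200 ≤ e < 300: L = 200, F = 15, f = 19, h = 100.
20th percentile ≈ 200 + ((20 − 15) / 19) × 100 = 226.3158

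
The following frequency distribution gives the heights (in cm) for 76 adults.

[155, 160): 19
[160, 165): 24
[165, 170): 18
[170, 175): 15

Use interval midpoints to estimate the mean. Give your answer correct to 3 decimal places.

164.408

Midpoints: 157.5, 162.5, 167.5, 172.5
Σfm = 19×157.5 + 24×162.5 + 18×167.5 + 15×172.5 = 12495
n = Σf = 76
Mean = 12495 / 76 = 164.4079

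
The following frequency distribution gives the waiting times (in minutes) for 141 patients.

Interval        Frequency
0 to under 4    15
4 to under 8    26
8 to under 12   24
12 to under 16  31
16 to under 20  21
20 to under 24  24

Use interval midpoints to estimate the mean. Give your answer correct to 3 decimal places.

12.525

Midpoints: 2, 6, 10, 14, 18, 22
Σfm = 15×2 + 26×6 + 24×10 + 31×14 + 21×18 + 24×22 = 1766
n = Σf = 141
Mean = 1766 / 141 = 12.5248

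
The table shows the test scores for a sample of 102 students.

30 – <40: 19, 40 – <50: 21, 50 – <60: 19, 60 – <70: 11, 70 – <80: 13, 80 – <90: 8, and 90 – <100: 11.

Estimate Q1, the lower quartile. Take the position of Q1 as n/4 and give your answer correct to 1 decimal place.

43.1

Cumulative frequencies: 19, 40, 59, 70, 83, 91, 102
n = 102; position = n/4 = 25.5.
This falls in the class 40 – <50: L = 40, F = 19, f = 21, h = 10.
Lower quartile ≈ 40 + ((25.5 − 19) / 21) × 10 = 43.0952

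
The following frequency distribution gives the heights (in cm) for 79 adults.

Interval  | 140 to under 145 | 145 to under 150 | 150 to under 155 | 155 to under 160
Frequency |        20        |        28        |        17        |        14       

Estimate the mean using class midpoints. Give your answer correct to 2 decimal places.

149.08

Midpoints: 142.5, 147.5, 152.5, 157.5
Σfm = 20×142.5 + 28×147.5 + 17×152.5 + 14×157.5 = 11777.5
n = Σf = 79
Mean = 11777.5 / 79 = 149.0823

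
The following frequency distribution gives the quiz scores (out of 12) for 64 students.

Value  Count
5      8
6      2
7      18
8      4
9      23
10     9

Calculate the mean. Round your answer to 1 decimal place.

7.9

Values: 5, 6, 7, 8, 9, 10
Σfx = 8×5 + 2×6 + 18×7 + 4×8 + 23×9 + 9×10 = 507
n = Σf = 64
Mean = 507 / 64 = 7.9219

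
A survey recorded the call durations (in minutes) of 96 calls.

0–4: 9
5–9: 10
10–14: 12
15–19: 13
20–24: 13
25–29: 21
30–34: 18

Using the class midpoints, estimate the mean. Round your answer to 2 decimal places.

19.60

Midpoints: 2, 7, 12, 17, 22, 27, 32
Σfm = 9×2 + 10×7 + 12×12 + 13×17 + 13×22 + 21×27 + 18×32 = 1882
n = Σf = 96
Mean = 1882 / 96 = 19.6042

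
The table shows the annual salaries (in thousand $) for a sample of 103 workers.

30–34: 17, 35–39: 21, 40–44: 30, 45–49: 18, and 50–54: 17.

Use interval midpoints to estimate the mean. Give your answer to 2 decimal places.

Midpoints: 32, 37, 42, 47, 52
Σfm = 17×32 + 21×37 + 30×42 + 18×47 + 17×52 = 4311
n = Σf = 103
Mean = 4311 / 103 = 41.8544

41.85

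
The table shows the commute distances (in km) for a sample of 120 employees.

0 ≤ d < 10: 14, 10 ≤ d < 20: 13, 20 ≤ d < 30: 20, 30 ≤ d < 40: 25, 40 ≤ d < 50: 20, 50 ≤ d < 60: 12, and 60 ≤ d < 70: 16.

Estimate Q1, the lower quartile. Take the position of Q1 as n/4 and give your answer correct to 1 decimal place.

Cumulative frequencies: 14, 27, 47, 72, 92, 104, 120
n = 120; position = n/4 = 30.
This falls in the class 20 ≤ d < 30: L = 20, F = 27, f = 20, h = 10.
Lower quartile ≈ 20 + ((30 − 27) / 20) × 10 = 21.5000

21.5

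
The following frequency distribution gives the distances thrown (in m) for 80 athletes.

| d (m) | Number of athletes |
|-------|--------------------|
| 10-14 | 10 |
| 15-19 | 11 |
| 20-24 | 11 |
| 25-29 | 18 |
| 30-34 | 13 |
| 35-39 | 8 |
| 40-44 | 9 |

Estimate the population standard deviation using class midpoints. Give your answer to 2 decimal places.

Midpoints: 12, 17, 22, 27, 32, 37, 42
n = 80, Σfm = 2125, mean = 26.5625
Σfm² = 63205
Σf(m − x̄)² = Σfm² − (Σfm)²/n = 63205 − 2125²/80 = 6759.6875
Population variance = 6759.6875 / 80 = 84.4961
Standard deviation = √84.4961 = 9.1922

9.19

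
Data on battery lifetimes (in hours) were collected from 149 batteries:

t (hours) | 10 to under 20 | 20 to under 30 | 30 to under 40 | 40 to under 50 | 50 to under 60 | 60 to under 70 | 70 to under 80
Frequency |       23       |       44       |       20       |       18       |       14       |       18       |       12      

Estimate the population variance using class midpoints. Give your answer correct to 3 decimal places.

Midpoints: 15, 25, 35, 45, 55, 65, 75
n = 149, Σfm = 5795, mean = 38.8926
Σfm² = 279525
Σf(m − x̄)² = Σfm² − (Σfm)²/n = 279525 − 5795²/149 = 54142.2819
Population variance = 54142.2819 / 149 = 363.3710

363.371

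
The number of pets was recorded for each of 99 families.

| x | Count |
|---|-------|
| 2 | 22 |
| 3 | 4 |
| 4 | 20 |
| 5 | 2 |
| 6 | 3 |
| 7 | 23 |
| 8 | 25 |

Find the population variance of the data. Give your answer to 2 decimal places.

Values: 2, 3, 4, 5, 6, 7, 8
n = 99, Σfx = 525, mean = 5.3030
Σfx² = 3329
Σf(x − x̄)² = Σfx² − (Σfx)²/n = 3329 − 525²/99 = 544.9091
Population variance = 544.9091 / 99 = 5.5041

5.50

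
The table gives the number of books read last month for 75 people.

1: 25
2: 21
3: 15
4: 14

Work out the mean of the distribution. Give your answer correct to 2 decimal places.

2.24

Values: 1, 2, 3, 4
Σfx = 25×1 + 21×2 + 15×3 + 14×4 = 168
n = Σf = 75
Mean = 168 / 75 = 2.2400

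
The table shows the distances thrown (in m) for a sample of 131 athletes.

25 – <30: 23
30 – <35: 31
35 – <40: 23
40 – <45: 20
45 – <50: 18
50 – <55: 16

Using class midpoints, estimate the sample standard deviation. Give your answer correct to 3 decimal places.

8.244

Midpoints: 27.5, 32.5, 37.5, 42.5, 47.5, 52.5
n = 131, Σfm = 5047.5, mean = 38.5305
Σfm² = 203318.75
Σf(m − x̄)² = Σfm² − (Σfm)²/n = 203318.75 − 5047.5²/131 = 8835.8779
Sample variance = 8835.8779 / 130 = 67.9683
Standard deviation = √67.9683 = 8.2443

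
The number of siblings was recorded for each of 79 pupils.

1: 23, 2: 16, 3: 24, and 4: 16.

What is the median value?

3

Cumulative frequencies: 23, 39, 63, 79
n = 79, so the median is the value in position (n+1)/2 = 40.
Position 40 falls at value 3.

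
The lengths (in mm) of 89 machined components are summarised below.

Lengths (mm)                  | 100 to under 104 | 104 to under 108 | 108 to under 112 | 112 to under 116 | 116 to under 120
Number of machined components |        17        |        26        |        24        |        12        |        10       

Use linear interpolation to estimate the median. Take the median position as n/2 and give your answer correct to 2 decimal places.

108.25

Cumulative frequencies: 17, 43, 67, 79, 89
n = 89; position = n/2 = 44.5.
This falls in the class 108 to under 112: L = 108, F = 43, f = 24, h = 4.
Median ≈ 108 + ((44.5 − 43) / 24) × 4 = 108.2500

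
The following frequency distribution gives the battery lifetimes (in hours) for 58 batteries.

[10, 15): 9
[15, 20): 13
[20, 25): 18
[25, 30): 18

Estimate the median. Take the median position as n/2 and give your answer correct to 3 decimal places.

Cumulative frequencies: 9, 22, 40, 58
n = 58; position = n/2 = 29.
This falls in the class [20, 25): L = 20, F = 22, f = 18, h = 5.
Median ≈ 20 + ((29 − 22) / 18) × 5 = 21.9444

21.944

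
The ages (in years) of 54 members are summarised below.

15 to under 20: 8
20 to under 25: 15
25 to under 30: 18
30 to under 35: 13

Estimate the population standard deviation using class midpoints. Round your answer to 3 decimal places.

Midpoints: 17.5, 22.5, 27.5, 32.5
n = 54, Σfm = 1395, mean = 25.8333
Σfm² = 37387.5
Σf(m − x̄)² = Σfm² − (Σfm)²/n = 37387.5 − 1395²/54 = 1350.0000
Population variance = 1350.0000 / 54 = 25.0000
Standard deviation = √25.0000 = 5.0000

5.000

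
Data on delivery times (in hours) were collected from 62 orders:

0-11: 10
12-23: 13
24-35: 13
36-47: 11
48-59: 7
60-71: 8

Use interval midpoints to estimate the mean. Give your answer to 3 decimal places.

32.597

Midpoints: 5.5, 17.5, 29.5, 41.5, 53.5, 65.5
Σfm = 10×5.5 + 13×17.5 + 13×29.5 + 11×41.5 + 7×53.5 + 8×65.5 = 2021
n = Σf = 62
Mean = 2021 / 62 = 32.5968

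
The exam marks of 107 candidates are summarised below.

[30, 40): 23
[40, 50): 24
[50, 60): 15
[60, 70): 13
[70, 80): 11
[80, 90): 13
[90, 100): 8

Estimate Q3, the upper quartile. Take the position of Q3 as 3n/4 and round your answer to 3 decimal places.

74.773

Cumulative frequencies: 23, 47, 62, 75, 86, 99, 107
n = 107; position = 3n/4 = 80.25.
This falls in the class [70, 80): L = 70, F = 75, f = 11, h = 10.
Upper quartile ≈ 70 + ((80.25 − 75) / 11) × 10 = 74.7727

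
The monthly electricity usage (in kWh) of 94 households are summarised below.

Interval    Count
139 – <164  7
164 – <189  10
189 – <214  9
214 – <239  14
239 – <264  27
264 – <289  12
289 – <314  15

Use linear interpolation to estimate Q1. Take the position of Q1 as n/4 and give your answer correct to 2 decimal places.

207.06

Cumulative frequencies: 7, 17, 26, 40, 67, 79, 94
n = 94; position = n/4 = 23.5.
This falls in the class 189 – <214: L = 189, F = 17, f = 9, h = 25.
Lower quartile ≈ 189 + ((23.5 − 17) / 9) × 25 = 207.0556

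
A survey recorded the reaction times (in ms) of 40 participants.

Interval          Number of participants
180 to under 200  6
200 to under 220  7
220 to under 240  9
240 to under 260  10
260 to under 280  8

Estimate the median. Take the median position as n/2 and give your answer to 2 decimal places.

Cumulative frequencies: 6, 13, 22, 32, 40
n = 40; position = n/2 = 20.
This falls in the class 220 to under 240: L = 220, F = 13, f = 9, h = 20.
Median ≈ 220 + ((20 − 13) / 9) × 20 = 235.5556

235.56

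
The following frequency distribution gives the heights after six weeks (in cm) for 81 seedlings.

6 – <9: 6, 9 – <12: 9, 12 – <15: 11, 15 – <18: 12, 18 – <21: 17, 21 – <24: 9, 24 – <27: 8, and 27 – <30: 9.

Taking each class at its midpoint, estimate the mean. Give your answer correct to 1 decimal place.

Midpoints: 7.5, 10.5, 13.5, 16.5, 19.5, 22.5, 25.5, 28.5
Σfm = 6×7.5 + 9×10.5 + 11×13.5 + 12×16.5 + 17×19.5 + 9×22.5 + 8×25.5 + 9×28.5 = 1480.5
n = Σf = 81
Mean = 1480.5 / 81 = 18.2778

18.3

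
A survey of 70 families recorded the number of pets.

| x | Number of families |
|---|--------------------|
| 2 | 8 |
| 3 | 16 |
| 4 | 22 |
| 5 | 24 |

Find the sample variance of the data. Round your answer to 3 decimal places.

1.030

Values: 2, 3, 4, 5
n = 70, Σfx = 272, mean = 3.8857
Σfx² = 1128
Σf(x − x̄)² = Σfx² − (Σfx)²/n = 1128 − 272²/70 = 71.0857
Sample variance = 71.0857 / 69 = 1.0302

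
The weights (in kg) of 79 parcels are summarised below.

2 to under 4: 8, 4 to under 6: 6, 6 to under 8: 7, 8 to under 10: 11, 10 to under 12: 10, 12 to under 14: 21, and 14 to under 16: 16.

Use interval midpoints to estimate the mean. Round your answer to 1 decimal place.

Midpoints: 3, 5, 7, 9, 11, 13, 15
Σfm = 8×3 + 6×5 + 7×7 + 11×9 + 10×11 + 21×13 + 16×15 = 825
n = Σf = 79
Mean = 825 / 79 = 10.4430

10.4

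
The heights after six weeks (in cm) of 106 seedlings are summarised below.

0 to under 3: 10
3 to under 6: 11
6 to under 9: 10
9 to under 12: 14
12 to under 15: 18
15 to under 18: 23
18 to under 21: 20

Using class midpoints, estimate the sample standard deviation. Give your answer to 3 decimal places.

5.839

Midpoints: 1.5, 4.5, 7.5, 10.5, 13.5, 16.5, 19.5
n = 106, Σfm = 1299, mean = 12.2547
Σfm² = 19498.5
Σf(m − x̄)² = Σfm² − (Σfm)²/n = 19498.5 − 1299²/106 = 3579.6226
Sample variance = 3579.6226 / 105 = 34.0916
Standard deviation = √34.0916 = 5.8388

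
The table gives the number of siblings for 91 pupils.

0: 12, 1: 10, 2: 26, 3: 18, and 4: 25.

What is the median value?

2

Cumulative frequencies: 12, 22, 48, 66, 91
n = 91, so the median is the value in position (n+1)/2 = 46.
Position 46 falls at value 2.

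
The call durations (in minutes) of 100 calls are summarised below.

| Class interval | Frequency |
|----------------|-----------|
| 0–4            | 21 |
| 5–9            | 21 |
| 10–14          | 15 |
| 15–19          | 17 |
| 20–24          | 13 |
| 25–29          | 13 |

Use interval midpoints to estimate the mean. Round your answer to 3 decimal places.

Midpoints: 2, 7, 12, 17, 22, 27
Σfm = 21×2 + 21×7 + 15×12 + 17×17 + 13×22 + 13×27 = 1295
n = Σf = 100
Mean = 1295 / 100 = 12.9500

12.950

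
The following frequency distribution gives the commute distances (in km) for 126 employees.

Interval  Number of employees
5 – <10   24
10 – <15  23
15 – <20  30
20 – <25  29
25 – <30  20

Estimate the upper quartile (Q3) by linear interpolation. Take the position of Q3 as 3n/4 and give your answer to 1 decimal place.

23.0

Cumulative frequencies: 24, 47, 77, 106, 126
n = 126; position = 3n/4 = 94.5.
This falls in the class 20 – <25: L = 20, F = 77, f = 29, h = 5.
Upper quartile ≈ 20 + ((94.5 − 77) / 29) × 5 = 23.0172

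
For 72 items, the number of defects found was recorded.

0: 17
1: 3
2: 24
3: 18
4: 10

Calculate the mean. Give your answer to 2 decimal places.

Values: 0, 1, 2, 3, 4
Σfx = 17×0 + 3×1 + 24×2 + 18×3 + 10×4 = 145
n = Σf = 72
Mean = 145 / 72 = 2.0139

2.01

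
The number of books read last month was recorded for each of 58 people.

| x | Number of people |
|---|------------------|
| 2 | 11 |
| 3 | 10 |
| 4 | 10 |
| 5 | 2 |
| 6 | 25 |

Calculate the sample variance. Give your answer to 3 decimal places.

2.616

Values: 2, 3, 4, 5, 6
n = 58, Σfx = 252, mean = 4.3448
Σfx² = 1244
Σf(x − x̄)² = Σfx² − (Σfx)²/n = 1244 − 252²/58 = 149.1034
Sample variance = 149.1034 / 57 = 2.6158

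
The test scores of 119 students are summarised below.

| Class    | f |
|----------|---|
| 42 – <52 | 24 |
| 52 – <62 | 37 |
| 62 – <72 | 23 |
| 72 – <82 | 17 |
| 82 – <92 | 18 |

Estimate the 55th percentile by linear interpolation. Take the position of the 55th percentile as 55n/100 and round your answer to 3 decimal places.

63.935

Cumulative frequencies: 24, 61, 84, 101, 119
n = 119; position = 55n/100 = 65.45.
This falls in the class 62 – <72: L = 62, F = 61, f = 23, h = 10.
55th percentile ≈ 62 + ((65.45 − 61) / 23) × 10 = 63.9348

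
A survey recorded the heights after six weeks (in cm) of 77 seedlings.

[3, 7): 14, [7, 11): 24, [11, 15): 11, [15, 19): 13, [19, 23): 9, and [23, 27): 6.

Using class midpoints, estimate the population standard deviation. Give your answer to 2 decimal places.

Midpoints: 5, 9, 13, 17, 21, 25
n = 77, Σfm = 989, mean = 12.8442
Σfm² = 15629
Σf(m − x̄)² = Σfm² − (Σfm)²/n = 15629 − 989²/77 = 2926.1299
Population variance = 2926.1299 / 77 = 38.0017
Standard deviation = √38.0017 = 6.1646

6.16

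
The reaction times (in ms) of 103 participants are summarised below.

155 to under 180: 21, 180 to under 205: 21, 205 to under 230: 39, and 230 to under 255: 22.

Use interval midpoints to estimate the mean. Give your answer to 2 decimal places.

Midpoints: 167.5, 192.5, 217.5, 242.5
Σfm = 21×167.5 + 21×192.5 + 39×217.5 + 22×242.5 = 21377.5
n = Σf = 103
Mean = 21377.5 / 103 = 207.5485

207.55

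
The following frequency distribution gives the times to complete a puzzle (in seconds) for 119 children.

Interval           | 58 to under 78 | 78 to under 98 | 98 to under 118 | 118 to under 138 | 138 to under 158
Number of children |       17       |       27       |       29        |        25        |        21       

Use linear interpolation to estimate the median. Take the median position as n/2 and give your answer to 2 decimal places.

108.69

Cumulative frequencies: 17, 44, 73, 98, 119
n = 119; position = n/2 = 59.5.
This falls in the class 98 to under 118: L = 98, F = 44, f = 29, h = 20.
Median ≈ 98 + ((59.5 − 44) / 29) × 20 = 108.6897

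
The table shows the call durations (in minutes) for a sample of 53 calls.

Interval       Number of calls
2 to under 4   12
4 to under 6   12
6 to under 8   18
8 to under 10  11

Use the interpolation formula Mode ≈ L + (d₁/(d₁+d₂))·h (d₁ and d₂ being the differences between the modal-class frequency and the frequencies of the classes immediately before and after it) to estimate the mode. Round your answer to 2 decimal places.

Modal class: 6 to under 8 (highest frequency 18).
d₁ = 18 − 12 = 6, d₂ = 18 − 11 = 7
Mode ≈ 6 + (6/(6+7)) × 2 = 6 + 0.9231 = 6.9231

6.92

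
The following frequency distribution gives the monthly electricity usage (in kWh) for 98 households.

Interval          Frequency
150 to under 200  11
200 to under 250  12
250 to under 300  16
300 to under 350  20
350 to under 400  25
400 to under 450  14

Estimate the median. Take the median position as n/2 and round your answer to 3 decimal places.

325.000

Cumulative frequencies: 11, 23, 39, 59, 84, 98
n = 98; position = n/2 = 49.
This falls in the class 300 to under 350: L = 300, F = 39, f = 20, h = 50.
Median ≈ 300 + ((49 − 39) / 20) × 50 = 325.0000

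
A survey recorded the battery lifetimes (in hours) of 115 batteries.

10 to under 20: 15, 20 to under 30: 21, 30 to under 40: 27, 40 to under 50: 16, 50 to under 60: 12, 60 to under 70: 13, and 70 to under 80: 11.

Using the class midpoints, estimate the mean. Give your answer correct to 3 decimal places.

41.261

Midpoints: 15, 25, 35, 45, 55, 65, 75
Σfm = 15×15 + 21×25 + 27×35 + 16×45 + 12×55 + 13×65 + 11×75 = 4745
n = Σf = 115
Mean = 4745 / 115 = 41.2609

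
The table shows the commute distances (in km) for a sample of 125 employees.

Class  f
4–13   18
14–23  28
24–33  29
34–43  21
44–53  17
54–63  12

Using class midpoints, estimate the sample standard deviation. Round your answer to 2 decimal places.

Midpoints: 8.5, 18.5, 28.5, 38.5, 48.5, 58.5
n = 125, Σfm = 3832.5, mean = 30.6600
Σfm² = 146621.25
Σf(m − x̄)² = Σfm² − (Σfm)²/n = 146621.25 − 3832.5²/125 = 29116.8000
Sample variance = 29116.8000 / 124 = 234.8129
Standard deviation = √234.8129 = 15.3236

15.32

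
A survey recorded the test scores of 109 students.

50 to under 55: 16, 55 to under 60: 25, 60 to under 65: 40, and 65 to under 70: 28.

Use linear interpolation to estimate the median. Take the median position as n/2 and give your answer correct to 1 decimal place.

Cumulative frequencies: 16, 41, 81, 109
n = 109; position = n/2 = 54.5.
This falls in the class 60 to under 65: L = 60, F = 41, f = 40, h = 5.
Median ≈ 60 + ((54.5 − 41) / 40) × 5 = 61.6875

61.7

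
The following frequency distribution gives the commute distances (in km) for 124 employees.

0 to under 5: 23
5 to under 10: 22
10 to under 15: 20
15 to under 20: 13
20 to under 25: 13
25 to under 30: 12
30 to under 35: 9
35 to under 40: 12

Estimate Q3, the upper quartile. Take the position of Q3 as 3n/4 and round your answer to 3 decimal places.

25.833

Cumulative frequencies: 23, 45, 65, 78, 91, 103, 112, 124
n = 124; position = 3n/4 = 93.
This falls in the class 25 to under 30: L = 25, F = 91, f = 12, h = 5.
Upper quartile ≈ 25 + ((93 − 91) / 12) × 5 = 25.8333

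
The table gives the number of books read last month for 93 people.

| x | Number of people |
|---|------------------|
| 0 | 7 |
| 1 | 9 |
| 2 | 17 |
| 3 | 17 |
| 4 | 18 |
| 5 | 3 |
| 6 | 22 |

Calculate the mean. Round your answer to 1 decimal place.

Values: 0, 1, 2, 3, 4, 5, 6
Σfx = 7×0 + 9×1 + 17×2 + 17×3 + 18×4 + 3×5 + 22×6 = 313
n = Σf = 93
Mean = 313 / 93 = 3.3656

3.4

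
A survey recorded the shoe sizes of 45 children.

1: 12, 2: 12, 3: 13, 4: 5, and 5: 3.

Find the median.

2

Cumulative frequencies: 12, 24, 37, 42, 45
n = 45, so the median is the value in position (n+1)/2 = 23.
Position 23 falls at value 2.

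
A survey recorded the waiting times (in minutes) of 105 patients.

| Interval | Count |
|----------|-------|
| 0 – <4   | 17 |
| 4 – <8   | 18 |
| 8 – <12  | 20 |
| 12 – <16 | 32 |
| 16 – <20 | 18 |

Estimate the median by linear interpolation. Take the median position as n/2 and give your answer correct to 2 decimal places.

11.50

Cumulative frequencies: 17, 35, 55, 87, 105
n = 105; position = n/2 = 52.5.
This falls in the class 8 – <12: L = 8, F = 35, f = 20, h = 4.
Median ≈ 8 + ((52.5 − 35) / 20) × 4 = 11.5000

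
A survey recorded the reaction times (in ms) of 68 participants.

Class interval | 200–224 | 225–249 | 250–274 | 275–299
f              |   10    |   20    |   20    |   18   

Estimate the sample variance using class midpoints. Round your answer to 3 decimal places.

661.216

Midpoints: 212, 237, 262, 287
n = 68, Σfm = 17266, mean = 253.9118
Σfm² = 4428342
Σf(m − x̄)² = Σfm² − (Σfm)²/n = 4428342 − 17266²/68 = 44301.4706
Sample variance = 44301.4706 / 67 = 661.2160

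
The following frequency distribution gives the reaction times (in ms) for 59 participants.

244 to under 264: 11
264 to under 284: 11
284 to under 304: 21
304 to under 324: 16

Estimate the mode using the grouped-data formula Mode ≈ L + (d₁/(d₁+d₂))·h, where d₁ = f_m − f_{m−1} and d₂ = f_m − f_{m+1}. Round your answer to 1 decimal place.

297.3

Modal class: 284 to under 304 (highest frequency 21).
d₁ = 21 − 11 = 10, d₂ = 21 − 16 = 5
Mode ≈ 284 + (10/(10+5)) × 20 = 284 + 13.3333 = 297.3333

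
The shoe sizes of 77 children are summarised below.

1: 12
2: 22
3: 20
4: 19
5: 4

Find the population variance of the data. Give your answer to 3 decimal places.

Values: 1, 2, 3, 4, 5
n = 77, Σfx = 212, mean = 2.7532
Σfx² = 684
Σf(x − x̄)² = Σfx² − (Σfx)²/n = 684 − 212²/77 = 100.3117
Population variance = 100.3117 / 77 = 1.3027

1.303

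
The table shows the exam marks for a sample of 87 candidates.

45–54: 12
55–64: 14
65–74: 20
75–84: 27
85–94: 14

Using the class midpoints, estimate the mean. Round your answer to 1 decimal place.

71.5

Midpoints: 49.5, 59.5, 69.5, 79.5, 89.5
Σfm = 12×49.5 + 14×59.5 + 20×69.5 + 27×79.5 + 14×89.5 = 6216.5
n = Σf = 87
Mean = 6216.5 / 87 = 71.4540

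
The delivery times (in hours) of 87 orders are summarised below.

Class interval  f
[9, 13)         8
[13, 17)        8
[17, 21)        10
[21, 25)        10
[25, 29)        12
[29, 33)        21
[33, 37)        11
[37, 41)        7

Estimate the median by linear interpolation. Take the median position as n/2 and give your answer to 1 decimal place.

27.5

Cumulative frequencies: 8, 16, 26, 36, 48, 69, 80, 87
n = 87; position = n/2 = 43.5.
This falls in the class [25, 29): L = 25, F = 36, f = 12, h = 4.
Median ≈ 25 + ((43.5 − 36) / 12) × 4 = 27.5000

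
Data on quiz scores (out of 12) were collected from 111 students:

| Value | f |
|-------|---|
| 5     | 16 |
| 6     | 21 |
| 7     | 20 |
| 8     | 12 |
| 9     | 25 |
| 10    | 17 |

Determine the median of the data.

7

Cumulative frequencies: 16, 37, 57, 69, 94, 111
n = 111, so the median is the value in position (n+1)/2 = 56.
Position 56 falls at value 7.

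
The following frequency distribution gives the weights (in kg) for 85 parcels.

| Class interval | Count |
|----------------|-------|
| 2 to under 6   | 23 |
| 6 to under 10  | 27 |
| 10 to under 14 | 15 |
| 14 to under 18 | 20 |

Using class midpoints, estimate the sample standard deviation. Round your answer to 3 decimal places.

4.492

Midpoints: 4, 8, 12, 16
n = 85, Σfm = 808, mean = 9.5059
Σfm² = 9376
Σf(m − x̄)² = Σfm² − (Σfm)²/n = 9376 − 808²/85 = 1695.2471
Sample variance = 1695.2471 / 84 = 20.1815
Standard deviation = √20.1815 = 4.4924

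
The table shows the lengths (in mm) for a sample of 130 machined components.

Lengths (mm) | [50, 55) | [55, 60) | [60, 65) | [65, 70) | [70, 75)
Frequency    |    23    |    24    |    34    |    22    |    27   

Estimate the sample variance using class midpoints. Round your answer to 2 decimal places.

Midpoints: 52.5, 57.5, 62.5, 67.5, 72.5
n = 130, Σfm = 8155, mean = 62.7308
Σfm² = 517712.5
Σf(m − x̄)² = Σfm² − (Σfm)²/n = 517712.5 − 8155²/130 = 6143.0769
Sample variance = 6143.0769 / 129 = 47.6208

47.62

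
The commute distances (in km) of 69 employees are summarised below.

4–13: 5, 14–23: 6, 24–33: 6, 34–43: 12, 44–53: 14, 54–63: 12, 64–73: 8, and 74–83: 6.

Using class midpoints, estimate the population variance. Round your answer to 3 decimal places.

383.029

Midpoints: 8.5, 18.5, 28.5, 38.5, 48.5, 58.5, 68.5, 78.5
n = 69, Σfm = 3186.5, mean = 46.1812
Σfm² = 173585.25
Σf(m − x̄)² = Σfm² − (Σfm)²/n = 173585.25 − 3186.5²/69 = 26428.9855
Population variance = 26428.9855 / 69 = 383.0288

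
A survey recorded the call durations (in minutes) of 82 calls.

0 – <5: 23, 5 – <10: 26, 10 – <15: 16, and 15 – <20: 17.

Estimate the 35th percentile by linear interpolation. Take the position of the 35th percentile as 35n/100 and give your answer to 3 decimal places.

6.096

Cumulative frequencies: 23, 49, 65, 82
n = 82; position = 35n/100 = 28.7.
This falls in the class 5 – <10: L = 5, F = 23, f = 26, h = 5.
35th percentile ≈ 5 + ((28.7 − 23) / 26) × 5 = 6.0962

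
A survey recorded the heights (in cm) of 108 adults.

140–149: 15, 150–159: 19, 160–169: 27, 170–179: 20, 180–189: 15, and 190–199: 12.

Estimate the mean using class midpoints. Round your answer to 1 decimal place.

167.9

Midpoints: 144.5, 154.5, 164.5, 174.5, 184.5, 194.5
Σfm = 15×144.5 + 19×154.5 + 27×164.5 + 20×174.5 + 15×184.5 + 12×194.5 = 18136
n = Σf = 108
Mean = 18136 / 108 = 167.9259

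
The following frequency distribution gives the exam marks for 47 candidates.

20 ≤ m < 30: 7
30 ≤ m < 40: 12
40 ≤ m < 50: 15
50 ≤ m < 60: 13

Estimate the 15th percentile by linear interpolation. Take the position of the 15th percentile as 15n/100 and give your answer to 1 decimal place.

30.0

Cumulative frequencies: 7, 19, 34, 47
n = 47; position = 15n/100 = 7.05.
This falls in the class 30 ≤ m < 40: L = 30, F = 7, f = 12, h = 10.
15th percentile ≈ 30 + ((7.05 − 7) / 12) × 10 = 30.0417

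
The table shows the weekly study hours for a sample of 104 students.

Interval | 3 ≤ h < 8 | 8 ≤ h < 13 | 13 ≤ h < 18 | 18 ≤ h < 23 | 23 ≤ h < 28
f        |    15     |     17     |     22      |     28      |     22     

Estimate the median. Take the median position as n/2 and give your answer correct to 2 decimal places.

Cumulative frequencies: 15, 32, 54, 82, 104
n = 104; position = n/2 = 52.
This falls in the class 13 ≤ h < 18: L = 13, F = 32, f = 22, h = 5.
Median ≈ 13 + ((52 − 32) / 22) × 5 = 17.5455

17.55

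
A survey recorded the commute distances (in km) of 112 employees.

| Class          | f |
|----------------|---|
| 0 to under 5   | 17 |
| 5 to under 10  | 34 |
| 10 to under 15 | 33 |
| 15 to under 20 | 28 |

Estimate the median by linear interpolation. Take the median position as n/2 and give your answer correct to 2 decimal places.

10.76

Cumulative frequencies: 17, 51, 84, 112
n = 112; position = n/2 = 56.
This falls in the class 10 to under 15: L = 10, F = 51, f = 33, h = 5.
Median ≈ 10 + ((56 − 51) / 33) × 5 = 10.7576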